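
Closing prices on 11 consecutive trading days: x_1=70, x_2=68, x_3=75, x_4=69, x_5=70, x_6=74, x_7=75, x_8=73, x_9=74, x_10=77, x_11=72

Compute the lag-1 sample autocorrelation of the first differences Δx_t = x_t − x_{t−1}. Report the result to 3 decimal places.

-0.493

First differences Δx: -2, 7, -6, 1, 4, 1, -2, 1, 3, -5
Mean of differences = 0.2000
Numerator Σ(Δx_t−Δx̄)(Δx_{t+1}−Δx̄) = -71.8400
Denominator Σ(Δx_t−Δx̄)² = 145.6000
r_1(Δx) = -71.8400 / 145.6000 = -0.493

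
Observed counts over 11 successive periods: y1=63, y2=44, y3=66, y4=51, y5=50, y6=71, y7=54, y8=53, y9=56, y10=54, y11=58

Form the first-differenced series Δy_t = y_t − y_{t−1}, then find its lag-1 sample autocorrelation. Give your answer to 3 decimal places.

First differences Δy: -19, 22, -15, -1, 21, -17, -1, 3, -2, 4
Mean of differences = -0.5000
Numerator Σ(Δy_t−Δȳ)(Δy_{t+1}−Δȳ) = -1106.2500
Denominator Σ(Δy_t−Δȳ)² = 1828.5000
r_1(Δy) = -1106.2500 / 1828.5000 = -0.605

-0.605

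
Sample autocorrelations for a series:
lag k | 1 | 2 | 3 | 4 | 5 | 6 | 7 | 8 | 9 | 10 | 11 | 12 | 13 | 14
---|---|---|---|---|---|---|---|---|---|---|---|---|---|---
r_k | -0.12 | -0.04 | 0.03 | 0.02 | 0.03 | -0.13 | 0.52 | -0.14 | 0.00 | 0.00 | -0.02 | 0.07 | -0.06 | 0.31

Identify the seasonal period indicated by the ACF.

The largest autocorrelation is r_7 = 0.52, with a weaker echo at lag 14 (0.31); the remaining lags stay at or below 0.07.
The dominant spike at lag 7 indicates a seasonal period of 7.

7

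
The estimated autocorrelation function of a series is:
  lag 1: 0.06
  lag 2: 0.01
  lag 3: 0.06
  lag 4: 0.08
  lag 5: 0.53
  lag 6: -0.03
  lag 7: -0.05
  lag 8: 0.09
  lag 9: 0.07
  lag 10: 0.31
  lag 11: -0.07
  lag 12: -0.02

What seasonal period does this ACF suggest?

5

The largest autocorrelation is r_5 = 0.53, with a weaker echo at lag 10 (0.31); the remaining lags stay at or below 0.09.
The dominant spike at lag 5 indicates a seasonal period of 5.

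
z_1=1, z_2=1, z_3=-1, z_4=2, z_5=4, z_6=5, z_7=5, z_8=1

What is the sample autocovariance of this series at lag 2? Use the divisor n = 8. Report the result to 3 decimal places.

Mean z̄ = (1 + 1 − 1 + 2 + 4 + 5 + 5 + 1)/8 = 2.2500
Σ_{t=1}^{6}(z_t−z̄)(z_{t+2}−z̄) = -0.6250
γ_2 = -0.6250 / 8 = -0.078

-0.078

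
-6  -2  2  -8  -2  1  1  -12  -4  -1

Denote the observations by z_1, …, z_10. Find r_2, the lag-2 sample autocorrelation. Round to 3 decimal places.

-0.498

Mean z̄ = (-6 − 2 + 2 − 8 − 2 + 1 + 1 − 12 − 4 − 1)/10 = -3.1000
Numerator Σ_{t=1}^{8}(z_t−z̄)(z_{t+2}−z̄) = -89.0200
Denominator Σ(z_t−z̄)² = 178.9000
r_2 = -89.0200 / 178.9000 = -0.498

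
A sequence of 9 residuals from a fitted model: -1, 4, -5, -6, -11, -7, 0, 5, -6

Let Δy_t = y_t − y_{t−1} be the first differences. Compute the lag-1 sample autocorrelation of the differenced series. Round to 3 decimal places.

First differences Δy: 5, -9, -1, -5, 4, 7, 5, -11
Mean of differences = -0.6250
Numerator Σ(Δy_t−Δȳ)(Δy_{t+1}−Δȳ) = -42.7656
Denominator Σ(Δy_t−Δȳ)² = 339.8750
r_1(Δy) = -42.7656 / 339.8750 = -0.126

-0.126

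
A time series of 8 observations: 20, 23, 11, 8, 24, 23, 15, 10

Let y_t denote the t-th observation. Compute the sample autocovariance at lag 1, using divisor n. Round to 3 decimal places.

2.180

Mean ȳ = (20 + 23 + 11 + 8 + 24 + 23 + 15 + 10)/8 = 16.7500
Deviations: 3.2500, 6.2500, -5.7500, -8.7500, 7.2500, 6.2500, -1.7500, -6.7500
Σ_{t=1}^{7}(y_t−ȳ)(y_{t+1}−ȳ) = 17.4375
γ_1 = 17.4375 / 8 = 2.180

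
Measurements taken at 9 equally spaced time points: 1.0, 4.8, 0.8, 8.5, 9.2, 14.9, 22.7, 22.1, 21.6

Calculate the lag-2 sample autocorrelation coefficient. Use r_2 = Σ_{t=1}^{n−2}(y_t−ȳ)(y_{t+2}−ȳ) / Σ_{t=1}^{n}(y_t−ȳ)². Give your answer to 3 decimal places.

0.426

Mean ȳ = (1.0 + 4.8 + 0.8 + 8.5 + 9.2 + 14.9 + 22.7 + 22.1 + 21.6)/9 = 11.7333
Numerator Σ_{t=1}^{7}(y_t−ȳ)(y_{t+2}−ȳ) = 270.4778
Denominator Σ(y_t−ȳ)² = 634.8000
r_2 = 270.4778 / 634.8000 = 0.426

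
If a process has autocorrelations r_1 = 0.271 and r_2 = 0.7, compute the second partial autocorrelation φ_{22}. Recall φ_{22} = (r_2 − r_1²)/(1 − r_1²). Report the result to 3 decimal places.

φ_{22} = (r_2 − r_1²) / (1 − r_1²)
r_1² = (0.271)² = 0.073441
Numerator = 0.7 − 0.0734 = 0.6266; denominator = 1 − 0.0734 = 0.9266
φ_{22} = 0.6266 / 0.9266 = 0.676

0.676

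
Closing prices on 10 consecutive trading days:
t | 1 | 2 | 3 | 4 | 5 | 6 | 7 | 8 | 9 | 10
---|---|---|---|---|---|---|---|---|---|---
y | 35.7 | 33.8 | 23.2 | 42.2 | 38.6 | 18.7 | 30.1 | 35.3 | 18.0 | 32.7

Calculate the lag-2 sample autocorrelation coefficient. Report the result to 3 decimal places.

-0.394

Mean ȳ = (35.7 + 33.8 + 23.2 + 42.2 + 38.6 + 18.7 + 30.1 + 35.3 + 18.0 + 32.7)/10 = 30.8300
Numerator Σ_{t=1}^{8}(y_t−ȳ)(y_{t+2}−ȳ) = -242.7608
Denominator Σ(y_t−ȳ)² = 616.1610
r_2 = -242.7608 / 616.1610 = -0.394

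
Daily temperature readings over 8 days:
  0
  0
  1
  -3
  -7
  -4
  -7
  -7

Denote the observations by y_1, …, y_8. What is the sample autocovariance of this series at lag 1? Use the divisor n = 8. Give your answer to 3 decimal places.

Mean ȳ = (0 + 0 + 1 − 3 − 7 − 4 − 7 − 7)/8 = -3.3750
Deviations: 3.3750, 3.3750, 4.3750, 0.3750, -3.6250, -0.6250, -3.6250, -3.6250
Σ_{t=1}^{7}(y_t−ȳ)(y_{t+1}−ȳ) = 44.1094
γ_1 = 44.1094 / 8 = 5.514

5.514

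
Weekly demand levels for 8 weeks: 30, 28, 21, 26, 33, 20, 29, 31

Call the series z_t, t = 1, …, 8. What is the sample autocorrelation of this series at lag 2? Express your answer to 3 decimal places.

Mean z̄ = (30 + 28 + 21 + 26 + 33 + 20 + 29 + 31)/8 = 27.2500
Σ(z_t−z̄)(z_{t+2}−z̄) = (-17.1875) + (-0.9375) + (-35.9375) + (9.0625) + (10.0625) + (-27.1875) = -62.1250
Denominator Σ(z_t−z̄)² = 151.5000
r_2 = -62.1250 / 151.5000 = -0.410

-0.410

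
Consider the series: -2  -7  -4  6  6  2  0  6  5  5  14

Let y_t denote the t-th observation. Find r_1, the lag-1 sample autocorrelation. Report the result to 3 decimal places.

0.381

Mean ȳ = (-2 − 7 − 4 + 6 + 6 + 2 + 0 + 6 + 5 + 5 + 14)/11 = 2.8182
Numerator Σ_{t=1}^{10}(y_t−ȳ)(y_{t+1}−ȳ) = 129.5124
Denominator Σ(y_t−ȳ)² = 339.6364
r_1 = 129.5124 / 339.6364 = 0.381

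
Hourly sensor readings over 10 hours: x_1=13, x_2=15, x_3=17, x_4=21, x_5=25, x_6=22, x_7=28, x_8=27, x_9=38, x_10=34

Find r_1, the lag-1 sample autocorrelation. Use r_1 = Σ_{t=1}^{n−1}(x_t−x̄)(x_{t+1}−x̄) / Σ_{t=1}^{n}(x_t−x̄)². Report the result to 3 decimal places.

0.621

Mean x̄ = (13 + 15 + 17 + 21 + 25 + 22 + 28 + 27 + 38 + 34)/10 = 24.0000
Numerator Σ_{t=1}^{9}(x_t−x̄)(x_{t+1}−x̄) = 364.0000
Denominator Σ(x_t−x̄)² = 586.0000
r_1 = 364.0000 / 586.0000 = 0.621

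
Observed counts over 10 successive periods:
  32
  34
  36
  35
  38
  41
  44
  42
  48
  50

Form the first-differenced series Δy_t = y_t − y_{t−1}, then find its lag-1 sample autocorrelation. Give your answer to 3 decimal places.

-0.477

First differences Δy: 2, 2, -1, 3, 3, 3, -2, 6, 2
Mean of differences = 2.0000
Numerator Σ(Δy_t−Δȳ)(Δy_{t+1}−Δȳ) = -21.0000
Denominator Σ(Δy_t−Δȳ)² = 44.0000
r_1(Δy) = -21.0000 / 44.0000 = -0.477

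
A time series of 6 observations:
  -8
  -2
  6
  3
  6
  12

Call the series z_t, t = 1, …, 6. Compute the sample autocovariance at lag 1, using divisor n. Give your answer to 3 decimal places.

Mean z̄ = (-8 − 2 + 6 + 3 + 6 + 12)/6 = 2.8333
Σ_{t=1}^{5}(z_t−z̄)(z_{t+1}−z̄) = 67.1389
γ_1 = 67.1389 / 6 = 11.190

11.190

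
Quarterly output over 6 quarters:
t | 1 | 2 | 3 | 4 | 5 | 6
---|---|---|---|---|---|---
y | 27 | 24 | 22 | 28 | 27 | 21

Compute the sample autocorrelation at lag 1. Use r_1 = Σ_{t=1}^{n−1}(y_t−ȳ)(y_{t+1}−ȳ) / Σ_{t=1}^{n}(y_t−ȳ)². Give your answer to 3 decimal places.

-0.230

Mean ȳ = (27 + 24 + 22 + 28 + 27 + 21)/6 = 24.8333
Deviations from mean: 2.1667, -0.8333, -2.8333, 3.1667, 2.1667, -3.8333
Numerator Σ_{t=1}^{5}(y_t−ȳ)(y_{t+1}−ȳ) = -9.8611
Denominator Σ(y_t−ȳ)² = 42.8333
r_1 = -9.8611 / 42.8333 = -0.230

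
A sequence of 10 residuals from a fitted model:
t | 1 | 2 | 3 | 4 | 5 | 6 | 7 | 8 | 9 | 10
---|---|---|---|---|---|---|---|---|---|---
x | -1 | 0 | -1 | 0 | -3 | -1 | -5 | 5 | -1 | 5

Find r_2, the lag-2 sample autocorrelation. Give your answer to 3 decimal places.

0.490

Mean x̄ = (-1 + 0 − 1 + 0 − 3 − 1 − 5 + 5 − 1 + 5)/10 = -0.2000
Numerator Σ_{t=1}^{8}(x_t−x̄)(x_{t+2}−x̄) = 42.9200
Denominator Σ(x_t−x̄)² = 87.6000
r_2 = 42.9200 / 87.6000 = 0.490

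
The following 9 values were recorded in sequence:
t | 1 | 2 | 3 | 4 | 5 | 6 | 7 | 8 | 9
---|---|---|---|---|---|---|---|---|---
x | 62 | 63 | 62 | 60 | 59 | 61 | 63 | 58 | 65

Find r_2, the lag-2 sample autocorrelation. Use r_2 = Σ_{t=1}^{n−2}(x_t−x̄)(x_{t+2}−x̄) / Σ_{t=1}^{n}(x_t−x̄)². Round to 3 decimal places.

Mean x̄ = (62 + 63 + 62 + 60 + 59 + 61 + 63 + 58 + 65)/9 = 61.4444
Numerator Σ_{t=1}^{7}(x_t−x̄)(x_{t+2}−x̄) = 0.6049
Denominator Σ(x_t−x̄)² = 38.2222
r_2 = 0.6049 / 38.2222 = 0.016

0.016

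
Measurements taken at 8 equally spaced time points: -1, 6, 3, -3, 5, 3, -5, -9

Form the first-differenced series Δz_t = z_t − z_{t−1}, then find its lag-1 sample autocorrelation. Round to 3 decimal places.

-0.141

First differences Δz: 7, -3, -6, 8, -2, -8, -4
Mean of differences = -1.1429
Numerator Σ(Δz_t−Δz̄)(Δz_{t+1}−Δz̄) = -32.8776
Denominator Σ(Δz_t−Δz̄)² = 232.8571
r_1(Δz) = -32.8776 / 232.8571 = -0.141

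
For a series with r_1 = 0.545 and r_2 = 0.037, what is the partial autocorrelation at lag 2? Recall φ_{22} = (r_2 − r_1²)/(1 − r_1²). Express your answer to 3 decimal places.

φ_{22} = (r_2 − r_1²) / (1 − r_1²)
r_1² = (0.545)² = 0.297025
Numerator = 0.037 − 0.2970 = -0.2600; denominator = 1 − 0.2970 = 0.7030
φ_{22} = -0.2600 / 0.7030 = -0.370

-0.370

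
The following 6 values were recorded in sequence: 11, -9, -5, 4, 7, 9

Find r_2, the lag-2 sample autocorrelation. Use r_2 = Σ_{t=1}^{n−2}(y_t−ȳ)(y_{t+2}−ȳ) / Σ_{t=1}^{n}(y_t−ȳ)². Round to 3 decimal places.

-0.318

Mean ȳ = (11 − 9 − 5 + 4 + 7 + 9)/6 = 2.8333
Deviations from mean: 8.1667, -11.8333, -7.8333, 1.1667, 4.1667, 6.1667
Numerator Σ_{t=1}^{4}(y_t−ȳ)(y_{t+2}−ȳ) = -103.2222
Denominator Σ(y_t−ȳ)² = 324.8333
r_2 = -103.2222 / 324.8333 = -0.318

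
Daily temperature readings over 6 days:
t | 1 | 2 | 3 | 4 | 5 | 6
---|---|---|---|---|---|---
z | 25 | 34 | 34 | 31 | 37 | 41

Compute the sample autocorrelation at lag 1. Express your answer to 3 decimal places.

Mean z̄ = (25 + 34 + 34 + 31 + 37 + 41)/6 = 33.6667
Deviations from mean: -8.6667, 0.3333, 0.3333, -2.6667, 3.3333, 7.3333
Σ(z_t−z̄)(z_{t+1}−z̄) = (-2.8889) + (0.1111) + (-0.8889) + (-8.8889) + (24.4444) = 11.8889
Denominator Σ(z_t−z̄)² = 147.3333
r_1 = 11.8889 / 147.3333 = 0.081

0.081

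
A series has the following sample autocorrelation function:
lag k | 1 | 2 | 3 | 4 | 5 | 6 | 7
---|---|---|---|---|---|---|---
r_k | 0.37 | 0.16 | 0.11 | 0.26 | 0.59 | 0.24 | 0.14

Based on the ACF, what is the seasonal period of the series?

5

The largest autocorrelation is r_5 = 0.59; the remaining lags stay at or below 0.37. The elevated value at lag 1 (0.37), dropping to 0.16 at lag 2, reflects decaying short-term dependence rather than seasonality.
The dominant spike at lag 5 indicates a seasonal period of 5.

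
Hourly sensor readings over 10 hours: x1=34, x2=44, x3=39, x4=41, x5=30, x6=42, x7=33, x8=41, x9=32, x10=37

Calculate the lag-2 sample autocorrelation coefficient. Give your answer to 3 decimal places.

Mean x̄ = (34 + 44 + 39 + 41 + 30 + 42 + 33 + 41 + 32 + 37)/10 = 37.3000
Numerator Σ_{t=1}^{8}(x_t−x̄)(x_{t+2}−x̄) = 94.6200
Denominator Σ(x_t−x̄)² = 208.1000
r_2 = 94.6200 / 208.1000 = 0.455

0.455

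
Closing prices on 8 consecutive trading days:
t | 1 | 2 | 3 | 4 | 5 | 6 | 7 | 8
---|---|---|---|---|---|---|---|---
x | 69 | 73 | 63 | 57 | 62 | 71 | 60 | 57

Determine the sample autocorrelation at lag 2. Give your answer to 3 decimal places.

-0.569

Mean x̄ = (69 + 73 + 63 + 57 + 62 + 71 + 60 + 57)/8 = 64.0000
Numerator Σ_{t=1}^{6}(x_t−x̄)(x_{t+2}−x̄) = -156.0000
Denominator Σ(x_t−x̄)² = 274.0000
r_2 = -156.0000 / 274.0000 = -0.569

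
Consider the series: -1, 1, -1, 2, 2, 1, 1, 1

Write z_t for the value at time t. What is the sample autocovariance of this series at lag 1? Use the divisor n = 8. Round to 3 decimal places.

-0.133

Mean z̄ = (-1 + 1 − 1 + 2 + 2 + 1 + 1 + 1)/8 = 0.7500
Σ_{t=1}^{7}(z_t−z̄)(z_{t+1}−z̄) = -1.0625
γ_1 = -1.0625 / 8 = -0.133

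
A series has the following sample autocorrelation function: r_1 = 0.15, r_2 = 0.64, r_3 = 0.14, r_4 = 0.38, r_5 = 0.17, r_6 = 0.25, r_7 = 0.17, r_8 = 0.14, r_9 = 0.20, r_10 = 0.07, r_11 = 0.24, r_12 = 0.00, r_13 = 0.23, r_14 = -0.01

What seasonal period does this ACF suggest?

2

The largest autocorrelation is r_2 = 0.64, with weaker echoes at lags 4 (0.38) and 6 (0.25); the remaining lags stay at or below 0.24.
The dominant spike at lag 2 indicates a seasonal period of 2.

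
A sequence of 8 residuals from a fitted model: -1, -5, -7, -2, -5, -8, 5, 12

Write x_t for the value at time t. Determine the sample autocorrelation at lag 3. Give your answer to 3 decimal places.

-0.007

Mean x̄ = (-1 − 5 − 7 − 2 − 5 − 8 + 5 + 12)/8 = -1.3750
Deviations from mean: 0.3750, -3.6250, -5.6250, -0.6250, -3.6250, -6.6250, 6.3750, 13.3750
Numerator Σ_{t=1}^{5}(x_t−x̄)(x_{t+3}−x̄) = -2.2969
Denominator Σ(x_t−x̄)² = 321.8750
r_3 = -2.2969 / 321.8750 = -0.007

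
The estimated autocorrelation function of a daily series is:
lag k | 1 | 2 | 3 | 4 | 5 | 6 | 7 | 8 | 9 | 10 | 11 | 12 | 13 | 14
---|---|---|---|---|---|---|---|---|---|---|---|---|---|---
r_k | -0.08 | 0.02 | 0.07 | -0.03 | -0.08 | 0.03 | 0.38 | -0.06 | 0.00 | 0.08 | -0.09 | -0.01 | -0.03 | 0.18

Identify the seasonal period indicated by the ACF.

7

The largest autocorrelation is r_7 = 0.38, with a weaker echo at lag 14 (0.18); the remaining lags stay at or below 0.08.
The dominant spike at lag 7 indicates a seasonal period of 7.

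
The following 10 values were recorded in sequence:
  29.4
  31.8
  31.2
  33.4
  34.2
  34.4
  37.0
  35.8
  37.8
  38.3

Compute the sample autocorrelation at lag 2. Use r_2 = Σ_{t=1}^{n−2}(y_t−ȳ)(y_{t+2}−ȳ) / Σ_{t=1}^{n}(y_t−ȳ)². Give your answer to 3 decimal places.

0.420

Mean ȳ = (29.4 + 31.8 + 31.2 + 33.4 + 34.2 + 34.4 + 37.0 + 35.8 + 37.8 + 38.3)/10 = 34.3300
Numerator Σ_{t=1}^{8}(y_t−ȳ)(y_{t+2}−ȳ) = 32.9822
Denominator Σ(y_t−ȳ)² = 78.4810
r_2 = 32.9822 / 78.4810 = 0.420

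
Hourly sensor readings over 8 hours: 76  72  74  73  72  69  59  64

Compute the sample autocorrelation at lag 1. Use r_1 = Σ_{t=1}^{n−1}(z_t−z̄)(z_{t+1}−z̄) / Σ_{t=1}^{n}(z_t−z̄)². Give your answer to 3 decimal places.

0.497

Mean z̄ = (76 + 72 + 74 + 73 + 72 + 69 + 59 + 64)/8 = 69.8750
Deviations from mean: 6.1250, 2.1250, 4.1250, 3.1250, 2.1250, -0.8750, -10.8750, -5.8750
Σ(z_t−z̄)(z_{t+1}−z̄) = (13.0156) + (8.7656) + (12.8906) + (6.6406) + (-1.8594) + (9.5156) + (63.8906) = 112.8594
Denominator Σ(z_t−z̄)² = 226.8750
r_1 = 112.8594 / 226.8750 = 0.497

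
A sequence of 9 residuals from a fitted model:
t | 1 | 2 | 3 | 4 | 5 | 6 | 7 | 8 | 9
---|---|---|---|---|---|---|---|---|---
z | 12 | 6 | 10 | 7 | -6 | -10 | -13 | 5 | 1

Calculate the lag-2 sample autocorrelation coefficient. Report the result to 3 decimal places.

Mean z̄ = (12 + 6 + 10 + 7 − 6 − 10 − 13 + 5 + 1)/9 = 1.3333
Numerator Σ_{t=1}^{7}(z_t−z̄)(z_{t+2}−z̄) = 59.4444
Denominator Σ(z_t−z̄)² = 644.0000
r_2 = 59.4444 / 644.0000 = 0.092

0.092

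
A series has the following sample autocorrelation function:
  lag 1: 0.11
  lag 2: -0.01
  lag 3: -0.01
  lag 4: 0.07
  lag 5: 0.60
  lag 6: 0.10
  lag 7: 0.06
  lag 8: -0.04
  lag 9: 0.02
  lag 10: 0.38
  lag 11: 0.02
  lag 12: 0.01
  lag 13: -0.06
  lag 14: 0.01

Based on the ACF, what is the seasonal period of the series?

The largest autocorrelation is r_5 = 0.60, with a weaker echo at lag 10 (0.38); the remaining lags stay at or below 0.11.
The dominant spike at lag 5 indicates a seasonal period of 5.

5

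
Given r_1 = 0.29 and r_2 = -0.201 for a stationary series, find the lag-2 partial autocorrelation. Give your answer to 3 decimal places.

φ_{22} = (r_2 − r_1²) / (1 − r_1²)
r_1² = (0.29)² = 0.0841
Numerator = -0.201 − 0.0841 = -0.2851; denominator = 1 − 0.0841 = 0.9159
φ_{22} = -0.2851 / 0.9159 = -0.311

-0.311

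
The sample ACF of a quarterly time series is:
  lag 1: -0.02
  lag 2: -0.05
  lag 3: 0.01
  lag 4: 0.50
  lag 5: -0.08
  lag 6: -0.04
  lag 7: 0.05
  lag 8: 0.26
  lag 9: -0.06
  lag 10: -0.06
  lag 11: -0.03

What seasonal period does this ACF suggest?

The largest autocorrelation is r_4 = 0.50, with a weaker echo at lag 8 (0.26); the remaining lags stay at or below 0.05.
The dominant spike at lag 4 indicates a seasonal period of 4.

4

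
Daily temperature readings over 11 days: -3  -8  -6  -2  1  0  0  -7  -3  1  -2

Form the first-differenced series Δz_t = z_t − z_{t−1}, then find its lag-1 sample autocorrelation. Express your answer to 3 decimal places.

First differences Δz: -5, 2, 4, 3, -1, 0, -7, 4, 4, -3
Mean of differences = 0.1000
Numerator Σ(Δz_t−Δz̄)(Δz_{t+1}−Δz̄) = -17.9100
Denominator Σ(Δz_t−Δz̄)² = 144.9000
r_1(Δz) = -17.9100 / 144.9000 = -0.124

-0.124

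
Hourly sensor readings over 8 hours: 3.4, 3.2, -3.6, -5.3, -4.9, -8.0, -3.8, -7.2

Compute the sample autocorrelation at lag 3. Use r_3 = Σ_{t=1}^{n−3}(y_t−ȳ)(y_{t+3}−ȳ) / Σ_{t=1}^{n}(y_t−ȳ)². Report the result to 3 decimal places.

-0.115

Mean ȳ = (3.4 + 3.2 − 3.6 − 5.3 − 4.9 − 8.0 − 3.8 − 7.2)/8 = -3.2750
Deviations from mean: 6.6750, 6.4750, -0.3250, -2.0250, -1.6250, -4.7250, -0.5250, -3.9250
Σ(y_t−ȳ)(y_{t+3}−ȳ) = (-13.5169) + (-10.5219) + (1.5356) + (1.0631) + (6.3781) = -15.0619
Denominator Σ(y_t−ȳ)² = 131.3350
r_3 = -15.0619 / 131.3350 = -0.115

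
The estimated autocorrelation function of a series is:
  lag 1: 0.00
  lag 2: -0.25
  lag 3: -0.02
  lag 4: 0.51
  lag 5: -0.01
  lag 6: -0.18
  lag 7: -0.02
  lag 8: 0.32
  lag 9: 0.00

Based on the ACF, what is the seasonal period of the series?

The largest autocorrelation is r_4 = 0.51, with a weaker echo at lag 8 (0.32); the remaining lags stay at or below 0.00.
The dominant spike at lag 4 indicates a seasonal period of 4.

4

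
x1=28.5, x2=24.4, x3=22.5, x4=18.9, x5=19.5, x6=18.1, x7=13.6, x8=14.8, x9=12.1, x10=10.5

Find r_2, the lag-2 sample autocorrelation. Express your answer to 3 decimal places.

0.350

Mean x̄ = (28.5 + 24.4 + 22.5 + 18.9 + 19.5 + 18.1 + 13.6 + 14.8 + 12.1 + 10.5)/10 = 18.2900
Numerator Σ_{t=1}^{8}(x_t−x̄)(x_{t+2}−x̄) = 102.8958
Denominator Σ(x_t−x̄)² = 294.3490
r_2 = 102.8958 / 294.3490 = 0.350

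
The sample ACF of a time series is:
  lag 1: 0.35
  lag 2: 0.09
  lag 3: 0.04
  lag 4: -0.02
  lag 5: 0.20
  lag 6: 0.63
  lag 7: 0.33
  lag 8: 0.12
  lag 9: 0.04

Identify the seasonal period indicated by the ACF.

6

The largest autocorrelation is r_6 = 0.63; the remaining lags stay at or below 0.35. The elevated value at lag 1 (0.35), dropping to 0.09 at lag 2, reflects decaying short-term dependence rather than seasonality.
The dominant spike at lag 6 indicates a seasonal period of 6.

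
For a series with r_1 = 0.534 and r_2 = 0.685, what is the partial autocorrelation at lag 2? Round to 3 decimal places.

φ_{22} = (r_2 − r_1²) / (1 − r_1²)
r_1² = (0.534)² = 0.285156
Numerator = 0.685 − 0.2852 = 0.3998; denominator = 1 − 0.2852 = 0.7148
φ_{22} = 0.3998 / 0.7148 = 0.559

0.559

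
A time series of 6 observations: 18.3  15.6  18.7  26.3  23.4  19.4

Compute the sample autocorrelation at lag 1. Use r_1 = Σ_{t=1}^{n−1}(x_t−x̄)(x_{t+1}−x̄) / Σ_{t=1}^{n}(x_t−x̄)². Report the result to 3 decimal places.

Mean x̄ = (18.3 + 15.6 + 18.7 + 26.3 + 23.4 + 19.4)/6 = 20.2833
Numerator Σ_{t=1}^{5}(x_t−x̄)(x_{t+1}−x̄) = 23.1764
Denominator Σ(x_t−x̄)² = 75.0683
r_1 = 23.1764 / 75.0683 = 0.309

0.309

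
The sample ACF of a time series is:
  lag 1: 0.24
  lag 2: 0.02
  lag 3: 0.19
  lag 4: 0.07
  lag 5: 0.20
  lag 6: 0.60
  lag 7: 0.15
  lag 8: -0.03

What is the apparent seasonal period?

6

The largest autocorrelation is r_6 = 0.60; the remaining lags stay at or below 0.24. The elevated value at lag 1 (0.24), dropping to 0.02 at lag 2, reflects decaying short-term dependence rather than seasonality.
The dominant spike at lag 6 indicates a seasonal period of 6.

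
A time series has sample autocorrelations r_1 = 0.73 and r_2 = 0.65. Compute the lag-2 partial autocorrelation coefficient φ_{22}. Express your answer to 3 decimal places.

0.251

φ_{22} = (r_2 − r_1²) / (1 − r_1²)
r_1² = (0.73)² = 0.5329
Numerator = 0.65 − 0.5329 = 0.1171; denominator = 1 − 0.5329 = 0.4671
φ_{22} = 0.1171 / 0.4671 = 0.251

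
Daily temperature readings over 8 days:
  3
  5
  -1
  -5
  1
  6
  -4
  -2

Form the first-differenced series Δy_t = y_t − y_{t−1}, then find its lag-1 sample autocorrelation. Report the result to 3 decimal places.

First differences Δy: 2, -6, -4, 6, 5, -10, 2
Mean of differences = -0.7143
Numerator Σ(Δy_t−Δȳ)(Δy_{t+1}−Δȳ) = -58.9388
Denominator Σ(Δy_t−Δȳ)² = 217.4286
r_1(Δy) = -58.9388 / 217.4286 = -0.271

-0.271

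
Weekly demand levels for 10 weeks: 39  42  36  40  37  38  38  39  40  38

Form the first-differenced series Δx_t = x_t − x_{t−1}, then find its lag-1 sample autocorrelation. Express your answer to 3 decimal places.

First differences Δx: 3, -6, 4, -3, 1, 0, 1, 1, -2
Mean of differences = -0.1111
Numerator Σ(Δx_t−Δx̄)(Δx_{t+1}−Δx̄) = -58.2346
Denominator Σ(Δx_t−Δx̄)² = 76.8889
r_1(Δx) = -58.2346 / 76.8889 = -0.757

-0.757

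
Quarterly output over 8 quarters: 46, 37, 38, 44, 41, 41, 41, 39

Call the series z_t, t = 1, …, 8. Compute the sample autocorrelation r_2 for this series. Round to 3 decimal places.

Mean z̄ = (46 + 37 + 38 + 44 + 41 + 41 + 41 + 39)/8 = 40.8750
Σ(z_t−z̄)(z_{t+2}−z̄) = (-14.7344) + (-12.1094) + (-0.3594) + (0.3906) + (0.0156) + (-0.2344) = -27.0313
Denominator Σ(z_t−z̄)² = 62.8750
r_2 = -27.0313 / 62.8750 = -0.430

-0.430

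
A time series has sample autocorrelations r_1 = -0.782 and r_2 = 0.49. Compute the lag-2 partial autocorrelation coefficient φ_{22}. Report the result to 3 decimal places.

φ_{22} = (r_2 − r_1²) / (1 − r_1²)
r_1² = (-0.782)² = 0.611524
Numerator = 0.49 − 0.6115 = -0.1215; denominator = 1 − 0.6115 = 0.3885
φ_{22} = -0.1215 / 0.3885 = -0.313

-0.313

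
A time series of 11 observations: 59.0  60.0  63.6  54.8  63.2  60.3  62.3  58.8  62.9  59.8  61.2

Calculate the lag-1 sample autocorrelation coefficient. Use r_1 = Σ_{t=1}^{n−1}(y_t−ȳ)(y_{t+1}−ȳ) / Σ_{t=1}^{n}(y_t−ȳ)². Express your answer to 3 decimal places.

Mean ȳ = (59.0 + 60.0 + 63.6 + 54.8 + 63.2 + 60.3 + 62.3 + 58.8 + 62.9 + 59.8 + 61.2)/11 = 60.5364
Numerator Σ_{t=1}^{10}(y_t−ȳ)(y_{t+1}−ȳ) = -44.1150
Denominator Σ(y_t−ȳ)² = 64.7855
r_1 = -44.1150 / 64.7855 = -0.681

-0.681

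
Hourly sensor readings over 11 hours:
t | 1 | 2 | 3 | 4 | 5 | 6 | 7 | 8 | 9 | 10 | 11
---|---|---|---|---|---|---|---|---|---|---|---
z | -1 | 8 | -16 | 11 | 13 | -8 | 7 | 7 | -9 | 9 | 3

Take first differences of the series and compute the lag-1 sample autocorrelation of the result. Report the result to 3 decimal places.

First differences Δz: 9, -24, 27, 2, -21, 15, 0, -16, 18, -6
Mean of differences = 0.4000
Numerator Σ(Δz_t−Δz̄)(Δz_{t+1}−Δz̄) = -1563.5600
Denominator Σ(Δz_t−Δz̄)² = 2670.4000
r_1(Δz) = -1563.5600 / 2670.4000 = -0.586

-0.586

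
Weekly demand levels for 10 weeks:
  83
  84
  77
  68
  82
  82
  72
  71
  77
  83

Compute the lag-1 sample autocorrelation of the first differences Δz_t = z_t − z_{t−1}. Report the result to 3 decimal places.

-0.060

First differences Δz: 1, -7, -9, 14, 0, -10, -1, 6, 6
Mean of differences = 0.0000
Numerator Σ(Δz_t−Δz̄)(Δz_{t+1}−Δz̄) = -30.0000
Denominator Σ(Δz_t−Δz̄)² = 500.0000
r_1(Δz) = -30.0000 / 500.0000 = -0.060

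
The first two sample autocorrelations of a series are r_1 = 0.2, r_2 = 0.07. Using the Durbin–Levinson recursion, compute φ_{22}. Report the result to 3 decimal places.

φ_{22} = (r_2 − r_1²) / (1 − r_1²)
r_1² = (0.2)² = 0.04
Numerator = 0.07 − 0.0400 = 0.0300; denominator = 1 − 0.0400 = 0.9600
φ_{22} = 0.0300 / 0.9600 = 0.031

0.031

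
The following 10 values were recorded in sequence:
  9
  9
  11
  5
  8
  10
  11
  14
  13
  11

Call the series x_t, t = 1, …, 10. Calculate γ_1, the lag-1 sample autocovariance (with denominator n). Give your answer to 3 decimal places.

Mean x̄ = (9 + 9 + 11 + 5 + 8 + 10 + 11 + 14 + 13 + 11)/10 = 10.1000
Σ_{t=1}^{9}(x_t−x̄)(x_{t+1}−x̄) = 23.8900
γ_1 = 23.8900 / 10 = 2.389

2.389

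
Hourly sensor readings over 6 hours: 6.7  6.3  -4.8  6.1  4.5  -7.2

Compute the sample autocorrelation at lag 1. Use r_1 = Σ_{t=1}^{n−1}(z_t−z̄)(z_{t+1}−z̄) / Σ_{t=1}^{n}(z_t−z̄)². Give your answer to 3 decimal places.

-0.254

Mean z̄ = (6.7 + 6.3 − 4.8 + 6.1 + 4.5 − 7.2)/6 = 1.9333
Deviations from mean: 4.7667, 4.3667, -6.7333, 4.1667, 2.5667, -9.1333
Σ(z_t−z̄)(z_{t+1}−z̄) = (20.8144) + (-29.4022) + (-28.0556) + (10.6944) + (-23.4422) = -49.3911
Denominator Σ(z_t−z̄)² = 194.4933
r_1 = -49.3911 / 194.4933 = -0.254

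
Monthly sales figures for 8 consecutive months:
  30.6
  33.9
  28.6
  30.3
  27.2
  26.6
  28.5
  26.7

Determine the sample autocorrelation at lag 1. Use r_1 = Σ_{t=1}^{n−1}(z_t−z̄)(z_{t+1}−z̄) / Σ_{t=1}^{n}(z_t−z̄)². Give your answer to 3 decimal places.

0.224

Mean z̄ = (30.6 + 33.9 + 28.6 + 30.3 + 27.2 + 26.6 + 28.5 + 26.7)/8 = 29.0500
Deviations from mean: 1.5500, 4.8500, -0.4500, 1.2500, -1.8500, -2.4500, -0.5500, -2.3500
Σ(z_t−z̄)(z_{t+1}−z̄) = (7.5175) + (-2.1825) + (-0.5625) + (-2.3125) + (4.5325) + (1.3475) + (1.2925) = 9.6325
Denominator Σ(z_t−z̄)² = 42.9400
r_1 = 9.6325 / 42.9400 = 0.224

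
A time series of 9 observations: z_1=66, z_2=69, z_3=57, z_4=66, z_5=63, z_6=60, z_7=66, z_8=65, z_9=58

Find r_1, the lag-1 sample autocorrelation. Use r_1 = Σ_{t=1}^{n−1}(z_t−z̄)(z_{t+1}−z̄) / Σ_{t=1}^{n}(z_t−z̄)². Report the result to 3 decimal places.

-0.373

Mean z̄ = (66 + 69 + 57 + 66 + 63 + 60 + 66 + 65 + 58)/9 = 63.3333
Numerator Σ_{t=1}^{8}(z_t−z̄)(z_{t+1}−z̄) = -50.7778
Denominator Σ(z_t−z̄)² = 136.0000
r_1 = -50.7778 / 136.0000 = -0.373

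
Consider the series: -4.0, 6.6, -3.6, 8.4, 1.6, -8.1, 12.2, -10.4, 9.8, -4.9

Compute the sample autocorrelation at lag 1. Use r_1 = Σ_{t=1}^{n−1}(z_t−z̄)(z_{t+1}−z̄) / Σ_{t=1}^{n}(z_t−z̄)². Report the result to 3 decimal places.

-0.805

Mean z̄ = (-4.0 + 6.6 − 3.6 + 8.4 + 1.6 − 8.1 + 12.2 − 10.4 + 9.8 − 4.9)/10 = 0.7600
Numerator Σ_{t=1}^{9}(z_t−z̄)(z_{t+1}−z̄) = -468.6776
Denominator Σ(z_t−z̄)² = 582.5240
r_1 = -468.6776 / 582.5240 = -0.805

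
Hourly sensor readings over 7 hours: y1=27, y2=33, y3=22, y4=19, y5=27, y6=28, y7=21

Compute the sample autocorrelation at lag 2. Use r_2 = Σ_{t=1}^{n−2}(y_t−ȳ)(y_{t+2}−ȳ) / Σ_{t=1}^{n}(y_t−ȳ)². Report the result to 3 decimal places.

Mean ȳ = (27 + 33 + 22 + 19 + 27 + 28 + 21)/7 = 25.2857
Deviations from mean: 1.7143, 7.7143, -3.2857, -6.2857, 1.7143, 2.7143, -4.2857
Σ(y_t−ȳ)(y_{t+2}−ȳ) = (-5.6327) + (-48.4898) + (-5.6327) + (-17.0612) + (-7.3469) = -84.1633
Denominator Σ(y_t−ȳ)² = 141.4286
r_2 = -84.1633 / 141.4286 = -0.595

-0.595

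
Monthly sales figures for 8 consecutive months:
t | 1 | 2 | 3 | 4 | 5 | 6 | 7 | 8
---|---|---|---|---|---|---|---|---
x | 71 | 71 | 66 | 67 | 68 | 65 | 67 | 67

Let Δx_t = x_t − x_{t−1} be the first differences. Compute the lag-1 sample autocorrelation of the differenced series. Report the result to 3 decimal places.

First differences Δx: 0, -5, 1, 1, -3, 2, 0
Mean of differences = -0.5714
Numerator Σ(Δx_t−Δx̄)(Δx_{t+1}−Δx̄) = -15.6122
Denominator Σ(Δx_t−Δx̄)² = 37.7143
r_1(Δx) = -15.6122 / 37.7143 = -0.414

-0.414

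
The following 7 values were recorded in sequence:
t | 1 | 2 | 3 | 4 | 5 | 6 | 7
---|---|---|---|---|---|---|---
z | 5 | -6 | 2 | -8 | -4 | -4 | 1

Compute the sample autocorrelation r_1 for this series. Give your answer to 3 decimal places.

Mean z̄ = (5 − 6 + 2 − 8 − 4 − 4 + 1)/7 = -2.0000
Deviations from mean: 7.0000, -4.0000, 4.0000, -6.0000, -2.0000, -2.0000, 3.0000
Numerator Σ_{t=1}^{6}(z_t−z̄)(z_{t+1}−z̄) = -58.0000
Denominator Σ(z_t−z̄)² = 134.0000
r_1 = -58.0000 / 134.0000 = -0.433

-0.433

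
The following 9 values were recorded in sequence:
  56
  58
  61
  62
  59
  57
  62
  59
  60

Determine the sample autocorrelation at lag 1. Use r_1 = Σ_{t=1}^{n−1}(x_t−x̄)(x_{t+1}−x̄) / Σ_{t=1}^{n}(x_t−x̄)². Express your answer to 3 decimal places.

Mean x̄ = (56 + 58 + 61 + 62 + 59 + 57 + 62 + 59 + 60)/9 = 59.3333
Numerator Σ_{t=1}^{8}(x_t−x̄)(x_{t+1}−x̄) = -0.7778
Denominator Σ(x_t−x̄)² = 36.0000
r_1 = -0.7778 / 36.0000 = -0.022

-0.022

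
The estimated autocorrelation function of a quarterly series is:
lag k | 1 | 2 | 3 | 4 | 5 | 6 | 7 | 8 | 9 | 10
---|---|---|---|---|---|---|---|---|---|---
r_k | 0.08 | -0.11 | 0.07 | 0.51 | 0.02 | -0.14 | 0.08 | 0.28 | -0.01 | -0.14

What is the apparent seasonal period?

4

The largest autocorrelation is r_4 = 0.51, with a weaker echo at lag 8 (0.28); the remaining lags stay at or below 0.08.
The dominant spike at lag 4 indicates a seasonal period of 4.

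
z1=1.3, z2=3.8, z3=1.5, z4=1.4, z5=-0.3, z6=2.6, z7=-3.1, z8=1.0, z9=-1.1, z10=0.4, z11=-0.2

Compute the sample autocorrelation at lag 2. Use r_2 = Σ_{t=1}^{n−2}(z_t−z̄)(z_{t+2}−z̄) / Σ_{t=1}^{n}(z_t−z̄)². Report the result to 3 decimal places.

0.460

Mean z̄ = (1.3 + 3.8 + 1.5 + 1.4 − 0.3 + 2.6 − 3.1 + 1.0 − 1.1 + 0.4 − 0.2)/11 = 0.6636
Numerator Σ_{t=1}^{9}(z_t−z̄)(z_{t+2}−z̄) = 15.8119
Denominator Σ(z_t−z̄)² = 34.3655
r_2 = 15.8119 / 34.3655 = 0.460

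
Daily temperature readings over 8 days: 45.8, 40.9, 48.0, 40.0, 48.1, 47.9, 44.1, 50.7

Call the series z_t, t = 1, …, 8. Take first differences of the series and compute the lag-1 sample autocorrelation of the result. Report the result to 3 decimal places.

-0.716

First differences Δz: -4.9, 7.1, -8.0, 8.1, -0.2, -3.8, 6.6
Mean of differences = 0.7000
Numerator Σ(Δz_t−Δz̄)(Δz_{t+1}−Δz̄) = -185.0600
Denominator Σ(Δz_t−Δz̄)² = 258.6400
r_1(Δz) = -185.0600 / 258.6400 = -0.716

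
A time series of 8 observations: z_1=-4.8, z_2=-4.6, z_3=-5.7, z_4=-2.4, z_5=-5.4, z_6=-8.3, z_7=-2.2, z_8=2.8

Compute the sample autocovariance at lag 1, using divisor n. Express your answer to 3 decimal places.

Mean z̄ = (-4.8 − 4.6 − 5.7 − 2.4 − 5.4 − 8.3 − 2.2 + 2.8)/8 = -3.8250
Deviations: -0.9750, -0.7750, -1.8750, 1.4250, -1.5750, -4.4750, 1.6250, 6.6250
Σ_{t=1}^{7}(z_t−z̄)(z_{t+1}−z̄) = 7.8344
γ_1 = 7.8344 / 8 = 0.979

0.979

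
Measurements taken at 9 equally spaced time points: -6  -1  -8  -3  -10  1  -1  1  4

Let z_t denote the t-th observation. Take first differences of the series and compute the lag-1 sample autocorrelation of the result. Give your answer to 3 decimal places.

-0.753

First differences Δz: 5, -7, 5, -7, 11, -2, 2, 3
Mean of differences = 1.2500
Numerator Σ(Δz_t−Δz̄)(Δz_{t+1}−Δz̄) = -206.0625
Denominator Σ(Δz_t−Δz̄)² = 273.5000
r_1(Δz) = -206.0625 / 273.5000 = -0.753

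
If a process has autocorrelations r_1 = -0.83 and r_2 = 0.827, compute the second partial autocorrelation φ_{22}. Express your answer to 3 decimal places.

φ_{22} = (r_2 − r_1²) / (1 − r_1²)
r_1² = (-0.83)² = 0.6889
Numerator = 0.827 − 0.6889 = 0.1381; denominator = 1 − 0.6889 = 0.3111
φ_{22} = 0.1381 / 0.3111 = 0.444

0.444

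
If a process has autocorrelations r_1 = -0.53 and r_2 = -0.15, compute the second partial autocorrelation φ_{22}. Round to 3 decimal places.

-0.599

φ_{22} = (r_2 − r_1²) / (1 − r_1²)
r_1² = (-0.53)² = 0.2809
Numerator = -0.15 − 0.2809 = -0.4309; denominator = 1 − 0.2809 = 0.7191
φ_{22} = -0.4309 / 0.7191 = -0.599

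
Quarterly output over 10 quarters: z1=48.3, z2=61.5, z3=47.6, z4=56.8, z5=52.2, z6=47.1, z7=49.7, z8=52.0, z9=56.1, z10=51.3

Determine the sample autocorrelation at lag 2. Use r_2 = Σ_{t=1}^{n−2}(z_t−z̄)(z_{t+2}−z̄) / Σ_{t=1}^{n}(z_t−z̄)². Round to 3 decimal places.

0.152

Mean z̄ = (48.3 + 61.5 + 47.6 + 56.8 + 52.2 + 47.1 + 49.7 + 52.0 + 56.1 + 51.3)/10 = 52.2600
Numerator Σ_{t=1}^{8}(z_t−z̄)(z_{t+2}−z̄) = 29.1708
Denominator Σ(z_t−z̄)² = 192.3040
r_2 = 29.1708 / 192.3040 = 0.152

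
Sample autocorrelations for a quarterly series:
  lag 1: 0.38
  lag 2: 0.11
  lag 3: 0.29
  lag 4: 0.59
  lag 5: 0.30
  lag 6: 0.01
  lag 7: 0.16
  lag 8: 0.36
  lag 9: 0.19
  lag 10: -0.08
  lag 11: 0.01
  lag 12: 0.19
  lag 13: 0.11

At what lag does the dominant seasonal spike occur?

The largest autocorrelation is r_4 = 0.59; the remaining lags stay at or below 0.38. The elevated value at lag 1 (0.38), dropping to 0.11 at lag 2, reflects decaying short-term dependence rather than seasonality.
The dominant spike at lag 4 indicates a seasonal period of 4.

4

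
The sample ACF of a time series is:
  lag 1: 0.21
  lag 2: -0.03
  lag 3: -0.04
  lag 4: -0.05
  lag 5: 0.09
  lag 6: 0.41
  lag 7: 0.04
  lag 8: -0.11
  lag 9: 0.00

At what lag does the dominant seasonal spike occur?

6

The largest autocorrelation is r_6 = 0.41; the remaining lags stay at or below 0.21.
The dominant spike at lag 6 indicates a seasonal period of 6.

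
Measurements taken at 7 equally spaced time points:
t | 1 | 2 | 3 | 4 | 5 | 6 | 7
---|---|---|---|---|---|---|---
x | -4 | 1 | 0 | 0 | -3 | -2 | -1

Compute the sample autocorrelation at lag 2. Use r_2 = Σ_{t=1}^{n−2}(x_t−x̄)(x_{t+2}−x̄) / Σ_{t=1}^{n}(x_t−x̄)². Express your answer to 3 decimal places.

Mean x̄ = (-4 + 1 + 0 + 0 − 3 − 2 − 1)/7 = -1.2857
Numerator Σ_{t=1}^{5}(x_t−x̄)(x_{t+2}−x̄) = -4.1633
Denominator Σ(x_t−x̄)² = 19.4286
r_2 = -4.1633 / 19.4286 = -0.214

-0.214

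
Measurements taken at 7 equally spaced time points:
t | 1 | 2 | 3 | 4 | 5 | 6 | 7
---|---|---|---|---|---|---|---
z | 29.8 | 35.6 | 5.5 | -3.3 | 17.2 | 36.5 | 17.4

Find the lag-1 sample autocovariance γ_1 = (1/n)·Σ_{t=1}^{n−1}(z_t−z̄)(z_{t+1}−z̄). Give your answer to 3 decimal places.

34.151

Mean z̄ = (29.8 + 35.6 + 5.5 − 3.3 + 17.2 + 36.5 + 17.4)/7 = 19.8143
Deviations: 9.9857, 15.7857, -14.3143, -23.1143, -2.6143, 16.6857, -2.4143
Σ_{t=1}^{6}(z_t−z̄)(z_{t+1}−z̄) = 239.0569
γ_1 = 239.0569 / 7 = 34.151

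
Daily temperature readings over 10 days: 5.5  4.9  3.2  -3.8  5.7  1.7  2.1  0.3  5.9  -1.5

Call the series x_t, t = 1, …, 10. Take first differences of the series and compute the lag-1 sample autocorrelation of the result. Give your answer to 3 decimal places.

First differences Δx: -0.6, -1.7, -7.0, 9.5, -4.0, 0.4, -1.8, 5.6, -7.4
Mean of differences = -0.7778
Numerator Σ(Δx_t−Δx̄)(Δx_{t+1}−Δx̄) = -145.2472
Denominator Σ(Δx_t−Δx̄)² = 242.5756
r_1(Δx) = -145.2472 / 242.5756 = -0.599

-0.599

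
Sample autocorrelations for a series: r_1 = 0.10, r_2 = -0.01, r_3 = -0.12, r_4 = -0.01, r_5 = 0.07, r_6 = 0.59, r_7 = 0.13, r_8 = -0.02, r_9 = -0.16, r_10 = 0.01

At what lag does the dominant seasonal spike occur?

The largest autocorrelation is r_6 = 0.59; the remaining lags stay at or below 0.13.
The dominant spike at lag 6 indicates a seasonal period of 6.

6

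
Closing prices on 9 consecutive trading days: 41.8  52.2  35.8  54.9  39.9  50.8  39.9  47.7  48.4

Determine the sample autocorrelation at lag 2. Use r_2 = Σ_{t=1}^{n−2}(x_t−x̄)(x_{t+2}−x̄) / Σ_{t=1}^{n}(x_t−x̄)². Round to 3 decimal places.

Mean x̄ = (41.8 + 52.2 + 35.8 + 54.9 + 39.9 + 50.8 + 39.9 + 47.7 + 48.4)/9 = 45.7111
Σ(x_t−x̄)(x_{t+2}−x̄) = (38.7635) + (59.6257) + (57.5946) + (46.7612) + (33.7690) + (10.1212) + (-15.6254) = 231.0098
Denominator Σ(x_t−x̄)² = 344.6889
r_2 = 231.0098 / 344.6889 = 0.670

0.670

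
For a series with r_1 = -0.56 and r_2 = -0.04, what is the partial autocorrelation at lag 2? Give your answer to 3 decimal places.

-0.515

φ_{22} = (r_2 − r_1²) / (1 − r_1²)
r_1² = (-0.56)² = 0.3136
Numerator = -0.04 − 0.3136 = -0.3536; denominator = 1 − 0.3136 = 0.6864
φ_{22} = -0.3536 / 0.6864 = -0.515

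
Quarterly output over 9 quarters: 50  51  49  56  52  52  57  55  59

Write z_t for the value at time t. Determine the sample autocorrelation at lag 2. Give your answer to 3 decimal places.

0.256

Mean z̄ = (50 + 51 + 49 + 56 + 52 + 52 + 57 + 55 + 59)/9 = 53.4444
Σ(z_t−z̄)(z_{t+2}−z̄) = (15.3086) + (-6.2469) + (6.4198) + (-3.6914) + (-5.1358) + (-2.2469) + (19.7531) = 24.1605
Denominator Σ(z_t−z̄)² = 94.2222
r_2 = 24.1605 / 94.2222 = 0.256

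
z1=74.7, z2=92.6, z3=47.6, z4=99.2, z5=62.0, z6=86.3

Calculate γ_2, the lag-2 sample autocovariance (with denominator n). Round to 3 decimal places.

Mean z̄ = (74.7 + 92.6 + 47.6 + 99.2 + 62.0 + 86.3)/6 = 77.0667
Σ_{t=1}^{4}(z_t−z̄)(z_{t+2}−z̄) = 1061.8711
γ_2 = 1061.8711 / 6 = 176.979

176.979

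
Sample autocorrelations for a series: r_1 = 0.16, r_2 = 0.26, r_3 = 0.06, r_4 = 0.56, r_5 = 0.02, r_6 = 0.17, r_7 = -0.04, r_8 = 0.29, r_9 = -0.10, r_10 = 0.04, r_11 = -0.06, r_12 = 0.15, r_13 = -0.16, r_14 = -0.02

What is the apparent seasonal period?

4

The largest autocorrelation is r_4 = 0.56, with a weaker echo at lag 8 (0.29); the remaining lags stay at or below 0.26.
The dominant spike at lag 4 indicates a seasonal period of 4.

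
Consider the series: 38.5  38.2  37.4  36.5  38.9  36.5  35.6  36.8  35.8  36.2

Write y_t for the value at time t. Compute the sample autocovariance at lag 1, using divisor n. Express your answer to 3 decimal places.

0.237

Mean ȳ = (38.5 + 38.2 + 37.4 + 36.5 + 38.9 + 36.5 + 35.6 + 36.8 + 35.8 + 36.2)/10 = 37.0400
Σ_{t=1}^{9}(y_t−ȳ)(y_{t+1}−ȳ) = 2.3704
γ_1 = 2.3704 / 10 = 0.237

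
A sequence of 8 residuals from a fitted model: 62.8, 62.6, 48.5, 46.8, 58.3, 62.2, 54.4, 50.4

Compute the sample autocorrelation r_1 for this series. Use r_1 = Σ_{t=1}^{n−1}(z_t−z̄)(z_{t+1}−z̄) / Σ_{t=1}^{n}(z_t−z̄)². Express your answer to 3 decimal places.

Mean z̄ = (62.8 + 62.6 + 48.5 + 46.8 + 58.3 + 62.2 + 54.4 + 50.4)/8 = 55.7500
Deviations from mean: 7.0500, 6.8500, -7.2500, -8.9500, 2.5500, 6.4500, -1.3500, -5.3500
Numerator Σ_{t=1}^{7}(z_t−z̄)(z_{t+1}−z̄) = 55.6575
Denominator Σ(z_t−z̄)² = 307.8400
r_1 = 55.6575 / 307.8400 = 0.181

0.181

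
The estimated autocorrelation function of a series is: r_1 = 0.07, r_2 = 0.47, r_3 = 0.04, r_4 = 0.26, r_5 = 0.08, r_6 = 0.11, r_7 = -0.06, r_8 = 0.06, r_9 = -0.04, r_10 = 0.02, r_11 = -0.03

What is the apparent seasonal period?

The largest autocorrelation is r_2 = 0.47, with a weaker echo at lag 4 (0.26); the remaining lags stay at or below 0.11.
The dominant spike at lag 2 indicates a seasonal period of 2.

2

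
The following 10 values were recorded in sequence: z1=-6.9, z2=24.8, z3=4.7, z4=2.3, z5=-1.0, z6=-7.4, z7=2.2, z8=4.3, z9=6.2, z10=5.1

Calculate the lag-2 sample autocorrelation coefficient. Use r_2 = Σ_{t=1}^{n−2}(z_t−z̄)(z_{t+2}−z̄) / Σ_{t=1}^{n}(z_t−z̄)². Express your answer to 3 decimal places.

Mean z̄ = (-6.9 + 24.8 + 4.7 + 2.3 − 1.0 − 7.4 + 2.2 + 4.3 + 6.2 + 5.1)/10 = 3.4300
Numerator Σ_{t=1}^{8}(z_t−z̄)(z_{t+2}−z̄) = -36.5828
Denominator Σ(z_t−z̄)² = 715.9210
r_2 = -36.5828 / 715.9210 = -0.051

-0.051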